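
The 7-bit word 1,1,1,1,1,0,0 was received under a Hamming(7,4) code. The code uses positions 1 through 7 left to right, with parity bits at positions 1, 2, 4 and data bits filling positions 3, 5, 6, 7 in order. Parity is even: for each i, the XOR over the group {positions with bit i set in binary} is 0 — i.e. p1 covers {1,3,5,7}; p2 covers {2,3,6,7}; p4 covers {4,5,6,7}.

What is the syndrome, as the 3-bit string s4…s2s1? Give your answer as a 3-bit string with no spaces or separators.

001

s1 (pos 1,3,5,7): 1⊕1⊕1⊕0 = 1
s2 (pos 2,3,6,7): 1⊕1⊕0⊕0 = 0
s4 (pos 4,5,6,7): 1⊕1⊕0⊕0 = 0
Syndrome s4…s1 = 001 → error at position 1.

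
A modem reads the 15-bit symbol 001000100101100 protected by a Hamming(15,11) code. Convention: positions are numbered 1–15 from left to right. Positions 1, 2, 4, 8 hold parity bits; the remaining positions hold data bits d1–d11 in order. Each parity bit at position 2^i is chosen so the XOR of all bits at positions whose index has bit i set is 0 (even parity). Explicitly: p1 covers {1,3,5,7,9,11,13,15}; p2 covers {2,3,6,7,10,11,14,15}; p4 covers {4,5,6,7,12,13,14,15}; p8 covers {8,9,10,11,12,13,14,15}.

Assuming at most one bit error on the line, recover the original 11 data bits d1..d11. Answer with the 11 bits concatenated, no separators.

s1 (pos 1,3,5,7,9,11,13,15): 0⊕1⊕0⊕1⊕0⊕0⊕1⊕0 = 1
s2 (pos 2,3,6,7,10,11,14,15): 0⊕1⊕0⊕1⊕1⊕0⊕0⊕0 = 1
s4 (pos 4,5,6,7,12,13,14,15): 0⊕0⊕0⊕1⊕1⊕1⊕0⊕0 = 1
s8 (pos 8,9,10,11,12,13,14,15): 0⊕0⊕1⊕0⊕1⊕1⊕0⊕0 = 1
Syndrome s8…s1 = 1111 → error at position 15.
Flip position 15: 001000100101100 → 001000100101101
Read data bits from positions 3,5,6,7,9,10,11,12,13,14,15: 10010101101

10010101101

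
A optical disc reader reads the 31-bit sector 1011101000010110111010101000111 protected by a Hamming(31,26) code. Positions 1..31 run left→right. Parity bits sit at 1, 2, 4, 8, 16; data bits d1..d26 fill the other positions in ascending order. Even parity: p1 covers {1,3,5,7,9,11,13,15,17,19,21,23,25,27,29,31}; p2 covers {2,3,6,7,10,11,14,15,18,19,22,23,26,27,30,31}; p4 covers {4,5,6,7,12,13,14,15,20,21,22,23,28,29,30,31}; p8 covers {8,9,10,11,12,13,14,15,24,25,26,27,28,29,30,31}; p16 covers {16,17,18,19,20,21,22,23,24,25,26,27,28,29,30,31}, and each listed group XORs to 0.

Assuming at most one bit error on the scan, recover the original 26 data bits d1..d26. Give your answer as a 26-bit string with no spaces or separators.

11010001011111010101000101

s1 (pos 1,3,5,7,9,11,13,15,17,19,21,23,25,27,29,31): 1⊕1⊕1⊕1⊕0⊕0⊕0⊕1⊕1⊕1⊕1⊕1⊕1⊕0⊕1⊕1 = 0
s2 (pos 2,3,6,7,10,11,14,15,18,19,22,23,26,27,30,31): 0⊕1⊕0⊕1⊕0⊕0⊕1⊕1⊕1⊕1⊕0⊕1⊕0⊕0⊕1⊕1 = 1
s4 (pos 4,5,6,7,12,13,14,15,20,21,22,23,28,29,30,31): 1⊕1⊕0⊕1⊕1⊕0⊕1⊕1⊕0⊕1⊕0⊕1⊕0⊕1⊕1⊕1 = 1
s8 (pos 8,9,10,11,12,13,14,15,24,25,26,27,28,29,30,31): 0⊕0⊕0⊕0⊕1⊕0⊕1⊕1⊕0⊕1⊕0⊕0⊕0⊕1⊕1⊕1 = 1
s16 (pos 16,17,18,19,20,21,22,23,24,25,26,27,28,29,30,31): 0⊕1⊕1⊕1⊕0⊕1⊕0⊕1⊕0⊕1⊕0⊕0⊕0⊕1⊕1⊕1 = 1
Syndrome s16…s1 = 11110 → error at position 30.
Flip position 30: 1011101000010110111010101000111 → 1011101000010110111010101000101
Read data bits from positions 3,5,6,7,9,10,11,12,13,14,15,17,18,19,20,21,22,23,24,25,26,27,28,29,30,31: 11010001011111010101000101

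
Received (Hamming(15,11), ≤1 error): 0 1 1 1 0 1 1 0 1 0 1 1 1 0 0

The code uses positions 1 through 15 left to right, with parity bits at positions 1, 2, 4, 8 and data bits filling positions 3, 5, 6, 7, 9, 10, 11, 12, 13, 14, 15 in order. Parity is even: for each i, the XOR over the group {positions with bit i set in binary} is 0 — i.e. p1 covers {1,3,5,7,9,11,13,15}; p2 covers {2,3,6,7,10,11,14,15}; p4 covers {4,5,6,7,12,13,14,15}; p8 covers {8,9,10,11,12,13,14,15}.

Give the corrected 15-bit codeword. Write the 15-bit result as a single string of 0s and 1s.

011101001011100

s1 (pos 1,3,5,7,9,11,13,15): 0⊕1⊕0⊕1⊕1⊕1⊕1⊕0 = 1
s2 (pos 2,3,6,7,10,11,14,15): 1⊕1⊕1⊕1⊕0⊕1⊕0⊕0 = 1
s4 (pos 4,5,6,7,12,13,14,15): 1⊕0⊕1⊕1⊕1⊕1⊕0⊕0 = 1
s8 (pos 8,9,10,11,12,13,14,15): 0⊕1⊕0⊕1⊕1⊕1⊕0⊕0 = 0
Syndrome s8…s1 = 0111 → error at position 7.
Flip position 7: 011101101011100 → 011101001011100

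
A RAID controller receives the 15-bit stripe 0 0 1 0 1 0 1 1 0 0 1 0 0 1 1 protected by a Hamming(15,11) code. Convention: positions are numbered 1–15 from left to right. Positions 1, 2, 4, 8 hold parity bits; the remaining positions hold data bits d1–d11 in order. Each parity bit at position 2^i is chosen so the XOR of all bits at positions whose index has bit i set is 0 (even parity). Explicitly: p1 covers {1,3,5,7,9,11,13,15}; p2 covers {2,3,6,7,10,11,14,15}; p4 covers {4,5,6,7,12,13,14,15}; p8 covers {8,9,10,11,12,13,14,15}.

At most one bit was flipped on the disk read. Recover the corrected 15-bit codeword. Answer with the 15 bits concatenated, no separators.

000010110010011

s1 (pos 1,3,5,7,9,11,13,15): 0⊕1⊕1⊕1⊕0⊕1⊕0⊕1 = 1
s2 (pos 2,3,6,7,10,11,14,15): 0⊕1⊕0⊕1⊕0⊕1⊕1⊕1 = 1
s4 (pos 4,5,6,7,12,13,14,15): 0⊕1⊕0⊕1⊕0⊕0⊕1⊕1 = 0
s8 (pos 8,9,10,11,12,13,14,15): 1⊕0⊕0⊕1⊕0⊕0⊕1⊕1 = 0
Syndrome s8…s1 = 0011 → error at position 3.
Flip position 3: 001010110010011 → 000010110010011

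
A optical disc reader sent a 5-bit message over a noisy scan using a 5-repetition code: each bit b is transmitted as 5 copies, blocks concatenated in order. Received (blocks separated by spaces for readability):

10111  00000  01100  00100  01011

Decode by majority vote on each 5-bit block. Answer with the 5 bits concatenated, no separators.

Block 1 (10111): 4 ones → 1
Block 2 (00000): 0 ones → 0
Block 3 (01100): 2 ones → 0
Block 4 (00100): 1 one → 0
Block 5 (01011): 3 ones → 1

10001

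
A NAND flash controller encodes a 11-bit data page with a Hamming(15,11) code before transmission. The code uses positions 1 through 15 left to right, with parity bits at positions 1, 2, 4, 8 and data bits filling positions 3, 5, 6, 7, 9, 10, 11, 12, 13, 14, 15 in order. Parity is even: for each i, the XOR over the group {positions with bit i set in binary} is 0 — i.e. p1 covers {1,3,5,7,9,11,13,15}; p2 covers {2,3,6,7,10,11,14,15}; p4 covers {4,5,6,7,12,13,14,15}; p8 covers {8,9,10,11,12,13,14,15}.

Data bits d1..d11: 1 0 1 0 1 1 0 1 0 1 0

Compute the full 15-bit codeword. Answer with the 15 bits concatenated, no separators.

001101001101010

Place data at non-parity positions: p1 p2 1 p4 0 1 0 p8 1 1 0 1 0 1 0
p1 (pos 1,3,5,7,9,11,13,15): XOR of data positions = 1⊕0⊕0⊕1⊕0⊕0⊕0 = 0
p2 (pos 2,3,6,7,10,11,14,15): XOR of data positions = 1⊕1⊕0⊕1⊕0⊕1⊕0 = 0
p4 (pos 4,5,6,7,12,13,14,15): XOR of data positions = 0⊕1⊕0⊕1⊕0⊕1⊕0 = 1
p8 (pos 8,9,10,11,12,13,14,15): XOR of data positions = 1⊕1⊕0⊕1⊕0⊕1⊕0 = 0
Codeword: 001101001101010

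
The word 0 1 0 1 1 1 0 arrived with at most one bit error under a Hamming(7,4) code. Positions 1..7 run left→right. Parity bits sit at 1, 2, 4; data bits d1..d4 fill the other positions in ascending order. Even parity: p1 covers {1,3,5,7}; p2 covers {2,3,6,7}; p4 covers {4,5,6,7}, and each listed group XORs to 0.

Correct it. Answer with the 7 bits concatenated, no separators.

s1 (pos 1,3,5,7): 0⊕0⊕1⊕0 = 1
s2 (pos 2,3,6,7): 1⊕0⊕1⊕0 = 0
s4 (pos 4,5,6,7): 1⊕1⊕1⊕0 = 1
Syndrome s4…s1 = 101 → error at position 5.
Flip position 5: 0101110 → 0101010

0101010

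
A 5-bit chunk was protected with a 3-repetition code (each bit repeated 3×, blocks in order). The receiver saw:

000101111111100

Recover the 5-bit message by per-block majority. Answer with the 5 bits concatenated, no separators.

01110

Block 1 (000): 0 ones → 0
Block 2 (101): 2 ones → 1
Block 3 (111): 3 ones → 1
Block 4 (111): 3 ones → 1
Block 5 (100): 1 one → 0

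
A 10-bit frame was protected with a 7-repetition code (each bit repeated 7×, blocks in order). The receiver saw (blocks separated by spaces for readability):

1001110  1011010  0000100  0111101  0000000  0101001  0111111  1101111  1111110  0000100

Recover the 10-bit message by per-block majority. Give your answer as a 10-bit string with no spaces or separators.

1101001110

Block 1 (1001110): 4 ones → 1
Block 2 (1011010): 4 ones → 1
Block 3 (0000100): 1 one → 0
Block 4 (0111101): 5 ones → 1
Block 5 (0000000): 0 ones → 0
Block 6 (0101001): 3 ones → 0
Block 7 (0111111): 6 ones → 1
Block 8 (1101111): 6 ones → 1
Block 9 (1111110): 6 ones → 1
Block 10 (0000100): 1 one → 0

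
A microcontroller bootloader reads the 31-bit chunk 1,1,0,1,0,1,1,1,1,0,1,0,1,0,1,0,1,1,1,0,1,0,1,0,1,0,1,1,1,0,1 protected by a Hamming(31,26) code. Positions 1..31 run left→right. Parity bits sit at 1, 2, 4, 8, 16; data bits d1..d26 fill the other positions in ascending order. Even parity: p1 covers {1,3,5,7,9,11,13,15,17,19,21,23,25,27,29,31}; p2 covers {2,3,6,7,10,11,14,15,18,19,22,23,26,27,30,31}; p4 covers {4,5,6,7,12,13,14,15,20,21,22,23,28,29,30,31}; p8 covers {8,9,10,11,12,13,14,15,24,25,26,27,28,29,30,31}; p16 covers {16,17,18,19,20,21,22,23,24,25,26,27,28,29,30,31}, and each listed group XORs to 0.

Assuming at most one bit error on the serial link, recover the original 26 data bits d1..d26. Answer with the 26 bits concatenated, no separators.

00111010101111010101011101

s1 (pos 1,3,5,7,9,11,13,15,17,19,21,23,25,27,29,31): 1⊕0⊕0⊕1⊕1⊕1⊕1⊕1⊕1⊕1⊕1⊕1⊕1⊕1⊕1⊕1 = 0
s2 (pos 2,3,6,7,10,11,14,15,18,19,22,23,26,27,30,31): 1⊕0⊕1⊕1⊕0⊕1⊕0⊕1⊕1⊕1⊕0⊕1⊕0⊕1⊕0⊕1 = 0
s4 (pos 4,5,6,7,12,13,14,15,20,21,22,23,28,29,30,31): 1⊕0⊕1⊕1⊕0⊕1⊕0⊕1⊕0⊕1⊕0⊕1⊕1⊕1⊕0⊕1 = 0
s8 (pos 8,9,10,11,12,13,14,15,24,25,26,27,28,29,30,31): 1⊕1⊕0⊕1⊕0⊕1⊕0⊕1⊕0⊕1⊕0⊕1⊕1⊕1⊕0⊕1 = 0
s16 (pos 16,17,18,19,20,21,22,23,24,25,26,27,28,29,30,31): 0⊕1⊕1⊕1⊕0⊕1⊕0⊕1⊕0⊕1⊕0⊕1⊕1⊕1⊕0⊕1 = 0
Syndrome s16…s1 = 00000 → no error.
Read data bits from positions 3,5,6,7,9,10,11,12,13,14,15,17,18,19,20,21,22,23,24,25,26,27,28,29,30,31: 00111010101111010101011101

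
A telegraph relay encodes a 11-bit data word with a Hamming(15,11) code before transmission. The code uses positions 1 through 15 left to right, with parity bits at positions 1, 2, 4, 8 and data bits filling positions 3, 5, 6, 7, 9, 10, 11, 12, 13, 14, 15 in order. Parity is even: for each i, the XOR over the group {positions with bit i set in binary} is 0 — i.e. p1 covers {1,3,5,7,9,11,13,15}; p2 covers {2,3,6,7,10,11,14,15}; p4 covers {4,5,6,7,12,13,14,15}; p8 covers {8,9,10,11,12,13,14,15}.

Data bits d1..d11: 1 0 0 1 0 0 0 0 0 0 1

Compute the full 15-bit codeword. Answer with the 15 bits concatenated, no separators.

111000110000001

Place data at non-parity positions: p1 p2 1 p4 0 0 1 p8 0 0 0 0 0 0 1
p1 (pos 1,3,5,7,9,11,13,15): XOR of data positions = 1⊕0⊕1⊕0⊕0⊕0⊕1 = 1
p2 (pos 2,3,6,7,10,11,14,15): XOR of data positions = 1⊕0⊕1⊕0⊕0⊕0⊕1 = 1
p4 (pos 4,5,6,7,12,13,14,15): XOR of data positions = 0⊕0⊕1⊕0⊕0⊕0⊕1 = 0
p8 (pos 8,9,10,11,12,13,14,15): XOR of data positions = 0⊕0⊕0⊕0⊕0⊕0⊕1 = 1
Codeword: 111000110000001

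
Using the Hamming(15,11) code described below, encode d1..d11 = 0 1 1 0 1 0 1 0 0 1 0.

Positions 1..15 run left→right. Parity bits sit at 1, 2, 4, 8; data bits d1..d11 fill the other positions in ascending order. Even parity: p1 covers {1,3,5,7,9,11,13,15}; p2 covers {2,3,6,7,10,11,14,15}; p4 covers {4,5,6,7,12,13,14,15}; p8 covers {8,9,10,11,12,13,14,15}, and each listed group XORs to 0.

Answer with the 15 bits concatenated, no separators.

110111011010010

Place data at non-parity positions: p1 p2 0 p4 1 1 0 p8 1 0 1 0 0 1 0
p1 (pos 1,3,5,7,9,11,13,15): XOR of data positions = 0⊕1⊕0⊕1⊕1⊕0⊕0 = 1
p2 (pos 2,3,6,7,10,11,14,15): XOR of data positions = 0⊕1⊕0⊕0⊕1⊕1⊕0 = 1
p4 (pos 4,5,6,7,12,13,14,15): XOR of data positions = 1⊕1⊕0⊕0⊕0⊕1⊕0 = 1
p8 (pos 8,9,10,11,12,13,14,15): XOR of data positions = 1⊕0⊕1⊕0⊕0⊕1⊕0 = 1
Codeword: 110111011010010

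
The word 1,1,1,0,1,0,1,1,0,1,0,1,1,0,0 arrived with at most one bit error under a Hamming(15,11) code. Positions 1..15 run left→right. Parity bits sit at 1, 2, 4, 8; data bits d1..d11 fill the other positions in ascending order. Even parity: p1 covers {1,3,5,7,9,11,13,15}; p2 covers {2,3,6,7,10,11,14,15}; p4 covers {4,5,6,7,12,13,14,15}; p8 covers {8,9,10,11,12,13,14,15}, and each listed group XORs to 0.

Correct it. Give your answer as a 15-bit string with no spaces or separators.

011010110101100

s1 (pos 1,3,5,7,9,11,13,15): 1⊕1⊕1⊕1⊕0⊕0⊕1⊕0 = 1
s2 (pos 2,3,6,7,10,11,14,15): 1⊕1⊕0⊕1⊕1⊕0⊕0⊕0 = 0
s4 (pos 4,5,6,7,12,13,14,15): 0⊕1⊕0⊕1⊕1⊕1⊕0⊕0 = 0
s8 (pos 8,9,10,11,12,13,14,15): 1⊕0⊕1⊕0⊕1⊕1⊕0⊕0 = 0
Syndrome s8…s1 = 0001 → error at position 1.
Flip position 1: 111010110101100 → 011010110101100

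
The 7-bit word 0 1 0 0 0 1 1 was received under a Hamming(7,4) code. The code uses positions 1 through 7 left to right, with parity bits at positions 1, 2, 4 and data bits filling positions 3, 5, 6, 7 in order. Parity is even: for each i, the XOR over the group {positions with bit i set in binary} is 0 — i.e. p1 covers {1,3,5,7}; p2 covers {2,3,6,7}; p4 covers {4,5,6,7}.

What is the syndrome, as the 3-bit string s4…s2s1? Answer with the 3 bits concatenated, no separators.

011

s1 (pos 1,3,5,7): 0⊕0⊕0⊕1 = 1
s2 (pos 2,3,6,7): 1⊕0⊕1⊕1 = 1
s4 (pos 4,5,6,7): 0⊕0⊕1⊕1 = 0
Syndrome s4…s1 = 011 → error at position 3.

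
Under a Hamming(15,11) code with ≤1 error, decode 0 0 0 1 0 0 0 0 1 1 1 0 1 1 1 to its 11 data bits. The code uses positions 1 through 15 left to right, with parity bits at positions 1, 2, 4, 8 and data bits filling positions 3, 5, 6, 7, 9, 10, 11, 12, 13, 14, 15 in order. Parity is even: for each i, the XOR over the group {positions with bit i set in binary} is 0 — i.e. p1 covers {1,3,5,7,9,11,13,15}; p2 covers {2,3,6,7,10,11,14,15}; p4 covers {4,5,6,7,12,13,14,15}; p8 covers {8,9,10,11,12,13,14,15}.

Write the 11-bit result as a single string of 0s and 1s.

00001110111

s1 (pos 1,3,5,7,9,11,13,15): 0⊕0⊕0⊕0⊕1⊕1⊕1⊕1 = 0
s2 (pos 2,3,6,7,10,11,14,15): 0⊕0⊕0⊕0⊕1⊕1⊕1⊕1 = 0
s4 (pos 4,5,6,7,12,13,14,15): 1⊕0⊕0⊕0⊕0⊕1⊕1⊕1 = 0
s8 (pos 8,9,10,11,12,13,14,15): 0⊕1⊕1⊕1⊕0⊕1⊕1⊕1 = 0
Syndrome s8…s1 = 0000 → no error.
Read data bits from positions 3,5,6,7,9,10,11,12,13,14,15: 00001110111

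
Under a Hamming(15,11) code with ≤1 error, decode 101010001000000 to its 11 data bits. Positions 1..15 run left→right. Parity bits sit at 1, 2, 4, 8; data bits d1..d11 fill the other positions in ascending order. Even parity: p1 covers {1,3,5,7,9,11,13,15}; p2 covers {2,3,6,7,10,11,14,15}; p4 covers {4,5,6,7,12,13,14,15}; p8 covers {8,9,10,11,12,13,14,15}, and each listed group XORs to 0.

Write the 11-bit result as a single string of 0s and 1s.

s1 (pos 1,3,5,7,9,11,13,15): 1⊕1⊕1⊕0⊕1⊕0⊕0⊕0 = 0
s2 (pos 2,3,6,7,10,11,14,15): 0⊕1⊕0⊕0⊕0⊕0⊕0⊕0 = 1
s4 (pos 4,5,6,7,12,13,14,15): 0⊕1⊕0⊕0⊕0⊕0⊕0⊕0 = 1
s8 (pos 8,9,10,11,12,13,14,15): 0⊕1⊕0⊕0⊕0⊕0⊕0⊕0 = 1
Syndrome s8…s1 = 1110 → error at position 14.
Flip position 14: 101010001000000 → 101010001000010
Read data bits from positions 3,5,6,7,9,10,11,12,13,14,15: 11001000010

11001000010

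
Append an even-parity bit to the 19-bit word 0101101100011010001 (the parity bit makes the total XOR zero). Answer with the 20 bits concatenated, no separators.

01011011000110100011

XOR of the 19 data bits: 0⊕1⊕0⊕1⊕1⊕0⊕1⊕1⊕0⊕0⊕0⊕1⊕1⊕0⊕1⊕0⊕0⊕0⊕1 = 1
Parity bit = 1 (so all 20 bits XOR to 0).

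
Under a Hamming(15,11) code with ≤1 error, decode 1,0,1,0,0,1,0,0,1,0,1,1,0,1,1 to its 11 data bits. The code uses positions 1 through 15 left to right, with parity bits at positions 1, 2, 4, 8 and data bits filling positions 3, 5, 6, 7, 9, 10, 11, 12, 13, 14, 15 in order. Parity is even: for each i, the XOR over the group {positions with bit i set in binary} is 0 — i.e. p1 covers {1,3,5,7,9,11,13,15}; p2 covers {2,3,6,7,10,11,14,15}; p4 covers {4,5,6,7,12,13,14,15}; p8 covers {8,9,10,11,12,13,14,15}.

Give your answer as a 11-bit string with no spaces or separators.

10101001011

s1 (pos 1,3,5,7,9,11,13,15): 1⊕1⊕0⊕0⊕1⊕1⊕0⊕1 = 1
s2 (pos 2,3,6,7,10,11,14,15): 0⊕1⊕1⊕0⊕0⊕1⊕1⊕1 = 1
s4 (pos 4,5,6,7,12,13,14,15): 0⊕0⊕1⊕0⊕1⊕0⊕1⊕1 = 0
s8 (pos 8,9,10,11,12,13,14,15): 0⊕1⊕0⊕1⊕1⊕0⊕1⊕1 = 1
Syndrome s8…s1 = 1011 → error at position 11.
Flip position 11: 101001001011011 → 101001001001011
Read data bits from positions 3,5,6,7,9,10,11,12,13,14,15: 10101001011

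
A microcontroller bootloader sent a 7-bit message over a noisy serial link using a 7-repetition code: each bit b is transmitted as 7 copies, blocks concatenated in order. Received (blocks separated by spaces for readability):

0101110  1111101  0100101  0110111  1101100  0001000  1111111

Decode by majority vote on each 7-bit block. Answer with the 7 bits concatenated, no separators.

Block 1 (0101110): 4 ones → 1
Block 2 (1111101): 6 ones → 1
Block 3 (0100101): 3 ones → 0
Block 4 (0110111): 5 ones → 1
Block 5 (1101100): 4 ones → 1
Block 6 (0001000): 1 one → 0
Block 7 (1111111): 7 ones → 1

1101101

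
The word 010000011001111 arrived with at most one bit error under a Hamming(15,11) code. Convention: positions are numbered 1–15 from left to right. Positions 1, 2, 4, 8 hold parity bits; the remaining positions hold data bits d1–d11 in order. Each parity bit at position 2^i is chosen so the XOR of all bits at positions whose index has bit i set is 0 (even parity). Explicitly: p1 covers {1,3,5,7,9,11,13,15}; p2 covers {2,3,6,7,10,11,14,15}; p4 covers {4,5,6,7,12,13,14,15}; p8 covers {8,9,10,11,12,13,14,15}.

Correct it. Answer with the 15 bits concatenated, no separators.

s1 (pos 1,3,5,7,9,11,13,15): 0⊕0⊕0⊕0⊕1⊕0⊕1⊕1 = 1
s2 (pos 2,3,6,7,10,11,14,15): 1⊕0⊕0⊕0⊕0⊕0⊕1⊕1 = 1
s4 (pos 4,5,6,7,12,13,14,15): 0⊕0⊕0⊕0⊕1⊕1⊕1⊕1 = 0
s8 (pos 8,9,10,11,12,13,14,15): 1⊕1⊕0⊕0⊕1⊕1⊕1⊕1 = 0
Syndrome s8…s1 = 0011 → error at position 3.
Flip position 3: 010000011001111 → 011000011001111

011000011001111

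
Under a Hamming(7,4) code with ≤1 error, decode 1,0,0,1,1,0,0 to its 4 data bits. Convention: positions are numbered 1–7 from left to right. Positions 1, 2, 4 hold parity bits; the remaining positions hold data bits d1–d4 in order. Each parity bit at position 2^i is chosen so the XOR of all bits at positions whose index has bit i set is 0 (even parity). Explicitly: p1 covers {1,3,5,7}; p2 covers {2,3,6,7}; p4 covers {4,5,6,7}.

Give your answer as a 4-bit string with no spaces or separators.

0100

s1 (pos 1,3,5,7): 1⊕0⊕1⊕0 = 0
s2 (pos 2,3,6,7): 0⊕0⊕0⊕0 = 0
s4 (pos 4,5,6,7): 1⊕1⊕0⊕0 = 0
Syndrome s4…s1 = 000 → no error.
Read data bits from positions 3,5,6,7: 0100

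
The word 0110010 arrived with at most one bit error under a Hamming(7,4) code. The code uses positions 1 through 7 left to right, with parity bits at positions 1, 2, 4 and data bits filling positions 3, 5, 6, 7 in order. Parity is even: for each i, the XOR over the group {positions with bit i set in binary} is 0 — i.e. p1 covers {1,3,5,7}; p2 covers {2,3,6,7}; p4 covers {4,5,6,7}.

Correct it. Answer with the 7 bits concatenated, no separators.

0110011

s1 (pos 1,3,5,7): 0⊕1⊕0⊕0 = 1
s2 (pos 2,3,6,7): 1⊕1⊕1⊕0 = 1
s4 (pos 4,5,6,7): 0⊕0⊕1⊕0 = 1
Syndrome s4…s1 = 111 → error at position 7.
Flip position 7: 0110010 → 0110011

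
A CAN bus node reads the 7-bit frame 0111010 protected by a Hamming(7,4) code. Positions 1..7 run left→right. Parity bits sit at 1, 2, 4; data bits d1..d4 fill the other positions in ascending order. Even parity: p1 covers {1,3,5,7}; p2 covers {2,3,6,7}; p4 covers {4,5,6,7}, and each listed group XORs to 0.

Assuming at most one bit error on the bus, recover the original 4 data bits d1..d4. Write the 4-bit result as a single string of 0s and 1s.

s1 (pos 1,3,5,7): 0⊕1⊕0⊕0 = 1
s2 (pos 2,3,6,7): 1⊕1⊕1⊕0 = 1
s4 (pos 4,5,6,7): 1⊕0⊕1⊕0 = 0
Syndrome s4…s1 = 011 → error at position 3.
Flip position 3: 0111010 → 0101010
Read data bits from positions 3,5,6,7: 0010

0010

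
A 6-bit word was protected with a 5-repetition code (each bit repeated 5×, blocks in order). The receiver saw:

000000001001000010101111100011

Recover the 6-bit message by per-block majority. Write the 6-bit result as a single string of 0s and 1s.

000010

Block 1 (00000): 0 ones → 0
Block 2 (00010): 1 one → 0
Block 3 (01000): 1 one → 0
Block 4 (01010): 2 ones → 0
Block 5 (11111): 5 ones → 1
Block 6 (00011): 2 ones → 0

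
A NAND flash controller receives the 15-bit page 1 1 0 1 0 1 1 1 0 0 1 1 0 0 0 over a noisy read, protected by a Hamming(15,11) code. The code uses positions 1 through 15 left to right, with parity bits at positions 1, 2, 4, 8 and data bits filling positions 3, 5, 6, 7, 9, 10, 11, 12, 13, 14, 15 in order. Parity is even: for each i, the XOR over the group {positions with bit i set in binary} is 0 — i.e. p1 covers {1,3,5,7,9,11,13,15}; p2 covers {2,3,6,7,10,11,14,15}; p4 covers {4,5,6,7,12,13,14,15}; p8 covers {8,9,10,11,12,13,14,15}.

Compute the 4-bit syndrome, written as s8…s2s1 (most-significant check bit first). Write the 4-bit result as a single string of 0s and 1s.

1001

s1 (pos 1,3,5,7,9,11,13,15): 1⊕0⊕0⊕1⊕0⊕1⊕0⊕0 = 1
s2 (pos 2,3,6,7,10,11,14,15): 1⊕0⊕1⊕1⊕0⊕1⊕0⊕0 = 0
s4 (pos 4,5,6,7,12,13,14,15): 1⊕0⊕1⊕1⊕1⊕0⊕0⊕0 = 0
s8 (pos 8,9,10,11,12,13,14,15): 1⊕0⊕0⊕1⊕1⊕0⊕0⊕0 = 1
Syndrome s8…s1 = 1001 → error at position 9.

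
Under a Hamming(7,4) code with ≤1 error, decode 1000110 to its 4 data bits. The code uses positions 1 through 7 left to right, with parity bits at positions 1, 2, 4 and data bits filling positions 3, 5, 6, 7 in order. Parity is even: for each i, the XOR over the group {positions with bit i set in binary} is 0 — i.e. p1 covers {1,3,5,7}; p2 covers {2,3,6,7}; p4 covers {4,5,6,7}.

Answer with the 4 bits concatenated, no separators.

s1 (pos 1,3,5,7): 1⊕0⊕1⊕0 = 0
s2 (pos 2,3,6,7): 0⊕0⊕1⊕0 = 1
s4 (pos 4,5,6,7): 0⊕1⊕1⊕0 = 0
Syndrome s4…s1 = 010 → error at position 2.
Flip position 2: 1000110 → 1100110
Read data bits from positions 3,5,6,7: 0110

0110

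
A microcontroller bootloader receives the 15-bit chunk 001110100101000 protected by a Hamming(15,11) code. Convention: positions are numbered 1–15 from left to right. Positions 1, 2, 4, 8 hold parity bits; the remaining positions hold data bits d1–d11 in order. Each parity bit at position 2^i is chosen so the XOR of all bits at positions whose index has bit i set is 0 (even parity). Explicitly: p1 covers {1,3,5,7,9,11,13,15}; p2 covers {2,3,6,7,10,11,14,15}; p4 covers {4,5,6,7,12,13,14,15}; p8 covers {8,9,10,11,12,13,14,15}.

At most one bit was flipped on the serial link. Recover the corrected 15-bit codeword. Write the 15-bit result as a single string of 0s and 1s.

000110100101000

s1 (pos 1,3,5,7,9,11,13,15): 0⊕1⊕1⊕1⊕0⊕0⊕0⊕0 = 1
s2 (pos 2,3,6,7,10,11,14,15): 0⊕1⊕0⊕1⊕1⊕0⊕0⊕0 = 1
s4 (pos 4,5,6,7,12,13,14,15): 1⊕1⊕0⊕1⊕1⊕0⊕0⊕0 = 0
s8 (pos 8,9,10,11,12,13,14,15): 0⊕0⊕1⊕0⊕1⊕0⊕0⊕0 = 0
Syndrome s8…s1 = 0011 → error at position 3.
Flip position 3: 001110100101000 → 000110100101000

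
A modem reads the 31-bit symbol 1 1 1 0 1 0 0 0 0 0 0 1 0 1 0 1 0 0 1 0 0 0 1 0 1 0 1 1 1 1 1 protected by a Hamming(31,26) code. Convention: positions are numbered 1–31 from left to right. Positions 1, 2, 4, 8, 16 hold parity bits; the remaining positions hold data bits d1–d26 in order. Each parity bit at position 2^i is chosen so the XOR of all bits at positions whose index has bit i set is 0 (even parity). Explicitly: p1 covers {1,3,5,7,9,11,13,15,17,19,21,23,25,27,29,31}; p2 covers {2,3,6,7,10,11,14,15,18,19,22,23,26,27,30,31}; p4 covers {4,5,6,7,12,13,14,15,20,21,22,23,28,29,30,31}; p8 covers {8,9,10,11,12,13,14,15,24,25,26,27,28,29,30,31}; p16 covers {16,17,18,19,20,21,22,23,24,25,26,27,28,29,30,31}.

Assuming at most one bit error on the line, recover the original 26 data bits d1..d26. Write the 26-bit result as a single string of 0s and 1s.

11000001010101000101011111

s1 (pos 1,3,5,7,9,11,13,15,17,19,21,23,25,27,29,31): 1⊕1⊕1⊕0⊕0⊕0⊕0⊕0⊕0⊕1⊕0⊕1⊕1⊕1⊕1⊕1 = 1
s2 (pos 2,3,6,7,10,11,14,15,18,19,22,23,26,27,30,31): 1⊕1⊕0⊕0⊕0⊕0⊕1⊕0⊕0⊕1⊕0⊕1⊕0⊕1⊕1⊕1 = 0
s4 (pos 4,5,6,7,12,13,14,15,20,21,22,23,28,29,30,31): 0⊕1⊕0⊕0⊕1⊕0⊕1⊕0⊕0⊕0⊕0⊕1⊕1⊕1⊕1⊕1 = 0
s8 (pos 8,9,10,11,12,13,14,15,24,25,26,27,28,29,30,31): 0⊕0⊕0⊕0⊕1⊕0⊕1⊕0⊕0⊕1⊕0⊕1⊕1⊕1⊕1⊕1 = 0
s16 (pos 16,17,18,19,20,21,22,23,24,25,26,27,28,29,30,31): 1⊕0⊕0⊕1⊕0⊕0⊕0⊕1⊕0⊕1⊕0⊕1⊕1⊕1⊕1⊕1 = 1
Syndrome s16…s1 = 10001 → error at position 17.
Flip position 17: 1110100000010101001000101011111 → 1110100000010101101000101011111
Read data bits from positions 3,5,6,7,9,10,11,12,13,14,15,17,18,19,20,21,22,23,24,25,26,27,28,29,30,31: 11000001010101000101011111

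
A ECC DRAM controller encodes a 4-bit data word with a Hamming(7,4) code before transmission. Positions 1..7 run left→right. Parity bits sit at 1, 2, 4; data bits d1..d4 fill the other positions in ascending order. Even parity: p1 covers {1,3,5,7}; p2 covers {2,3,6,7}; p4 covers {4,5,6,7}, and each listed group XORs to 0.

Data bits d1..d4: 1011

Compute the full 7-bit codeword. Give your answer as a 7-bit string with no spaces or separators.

0110011

Place data at non-parity positions: p1 p2 1 p4 0 1 1
p1 (pos 1,3,5,7): XOR of data positions = 1⊕0⊕1 = 0
p2 (pos 2,3,6,7): XOR of data positions = 1⊕1⊕1 = 1
p4 (pos 4,5,6,7): XOR of data positions = 0⊕1⊕1 = 0
Codeword: 0110011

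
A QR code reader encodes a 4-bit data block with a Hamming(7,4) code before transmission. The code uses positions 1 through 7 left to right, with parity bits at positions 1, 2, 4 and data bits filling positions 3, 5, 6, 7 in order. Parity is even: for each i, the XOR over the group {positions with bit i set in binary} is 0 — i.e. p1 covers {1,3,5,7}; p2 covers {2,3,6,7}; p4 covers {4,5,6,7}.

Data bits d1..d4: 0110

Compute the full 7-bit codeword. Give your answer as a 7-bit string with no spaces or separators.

1100110

Place data at non-parity positions: p1 p2 0 p4 1 1 0
p1 (pos 1,3,5,7): XOR of data positions = 0⊕1⊕0 = 1
p2 (pos 2,3,6,7): XOR of data positions = 0⊕1⊕0 = 1
p4 (pos 4,5,6,7): XOR of data positions = 1⊕1⊕0 = 0
Codeword: 1100110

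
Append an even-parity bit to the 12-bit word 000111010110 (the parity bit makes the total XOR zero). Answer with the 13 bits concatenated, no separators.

0001110101100

XOR of the 12 data bits: 0⊕0⊕0⊕1⊕1⊕1⊕0⊕1⊕0⊕1⊕1⊕0 = 0
Parity bit = 0 (so all 13 bits XOR to 0).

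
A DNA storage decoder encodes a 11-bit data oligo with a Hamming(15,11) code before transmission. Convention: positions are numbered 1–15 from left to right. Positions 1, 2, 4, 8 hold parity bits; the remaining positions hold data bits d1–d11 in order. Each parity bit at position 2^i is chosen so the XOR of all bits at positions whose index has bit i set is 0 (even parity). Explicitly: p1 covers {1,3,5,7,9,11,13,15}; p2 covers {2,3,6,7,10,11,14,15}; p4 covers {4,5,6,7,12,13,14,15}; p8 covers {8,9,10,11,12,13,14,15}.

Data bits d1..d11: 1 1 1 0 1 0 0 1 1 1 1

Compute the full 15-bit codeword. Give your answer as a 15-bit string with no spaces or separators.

Place data at non-parity positions: p1 p2 1 p4 1 1 0 p8 1 0 0 1 1 1 1
p1 (pos 1,3,5,7,9,11,13,15): XOR of data positions = 1⊕1⊕0⊕1⊕0⊕1⊕1 = 1
p2 (pos 2,3,6,7,10,11,14,15): XOR of data positions = 1⊕1⊕0⊕0⊕0⊕1⊕1 = 0
p4 (pos 4,5,6,7,12,13,14,15): XOR of data positions = 1⊕1⊕0⊕1⊕1⊕1⊕1 = 0
p8 (pos 8,9,10,11,12,13,14,15): XOR of data positions = 1⊕0⊕0⊕1⊕1⊕1⊕1 = 1
Codeword: 101011011001111

101011011001111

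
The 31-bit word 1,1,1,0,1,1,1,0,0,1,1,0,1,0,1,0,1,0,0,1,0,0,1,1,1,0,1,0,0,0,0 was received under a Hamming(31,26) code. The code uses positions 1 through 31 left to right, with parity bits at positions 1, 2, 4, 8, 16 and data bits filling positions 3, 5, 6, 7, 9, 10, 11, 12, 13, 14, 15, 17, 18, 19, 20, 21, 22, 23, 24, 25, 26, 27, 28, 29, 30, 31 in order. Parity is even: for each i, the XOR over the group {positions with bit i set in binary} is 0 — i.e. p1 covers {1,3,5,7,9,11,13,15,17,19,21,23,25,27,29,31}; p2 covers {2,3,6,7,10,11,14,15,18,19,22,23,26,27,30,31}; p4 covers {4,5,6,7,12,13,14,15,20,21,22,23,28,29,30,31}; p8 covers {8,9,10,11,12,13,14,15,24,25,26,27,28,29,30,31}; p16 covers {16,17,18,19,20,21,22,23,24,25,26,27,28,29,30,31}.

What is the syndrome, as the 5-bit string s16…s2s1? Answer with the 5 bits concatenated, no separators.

01111

s1 (pos 1,3,5,7,9,11,13,15,17,19,21,23,25,27,29,31): 1⊕1⊕1⊕1⊕0⊕1⊕1⊕1⊕1⊕0⊕0⊕1⊕1⊕1⊕0⊕0 = 1
s2 (pos 2,3,6,7,10,11,14,15,18,19,22,23,26,27,30,31): 1⊕1⊕1⊕1⊕1⊕1⊕0⊕1⊕0⊕0⊕0⊕1⊕0⊕1⊕0⊕0 = 1
s4 (pos 4,5,6,7,12,13,14,15,20,21,22,23,28,29,30,31): 0⊕1⊕1⊕1⊕0⊕1⊕0⊕1⊕1⊕0⊕0⊕1⊕0⊕0⊕0⊕0 = 1
s8 (pos 8,9,10,11,12,13,14,15,24,25,26,27,28,29,30,31): 0⊕0⊕1⊕1⊕0⊕1⊕0⊕1⊕1⊕1⊕0⊕1⊕0⊕0⊕0⊕0 = 1
s16 (pos 16,17,18,19,20,21,22,23,24,25,26,27,28,29,30,31): 0⊕1⊕0⊕0⊕1⊕0⊕0⊕1⊕1⊕1⊕0⊕1⊕0⊕0⊕0⊕0 = 0
Syndrome s16…s1 = 01111 → error at position 15.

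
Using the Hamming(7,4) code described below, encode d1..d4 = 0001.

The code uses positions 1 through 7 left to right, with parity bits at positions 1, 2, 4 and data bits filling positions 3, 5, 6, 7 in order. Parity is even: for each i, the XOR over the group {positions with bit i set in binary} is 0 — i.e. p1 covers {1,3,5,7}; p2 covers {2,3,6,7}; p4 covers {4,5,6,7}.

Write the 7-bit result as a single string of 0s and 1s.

1101001

Place data at non-parity positions: p1 p2 0 p4 0 0 1
p1 (pos 1,3,5,7): XOR of data positions = 0⊕0⊕1 = 1
p2 (pos 2,3,6,7): XOR of data positions = 0⊕0⊕1 = 1
p4 (pos 4,5,6,7): XOR of data positions = 0⊕0⊕1 = 1
Codeword: 1101001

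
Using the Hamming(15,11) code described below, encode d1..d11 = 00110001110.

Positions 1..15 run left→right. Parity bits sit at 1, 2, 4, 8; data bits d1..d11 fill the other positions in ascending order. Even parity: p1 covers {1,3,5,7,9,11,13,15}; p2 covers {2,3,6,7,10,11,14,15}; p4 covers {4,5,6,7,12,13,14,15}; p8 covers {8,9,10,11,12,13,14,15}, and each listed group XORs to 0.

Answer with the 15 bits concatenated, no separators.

010101110001110

Place data at non-parity positions: p1 p2 0 p4 0 1 1 p8 0 0 0 1 1 1 0
p1 (pos 1,3,5,7,9,11,13,15): XOR of data positions = 0⊕0⊕1⊕0⊕0⊕1⊕0 = 0
p2 (pos 2,3,6,7,10,11,14,15): XOR of data positions = 0⊕1⊕1⊕0⊕0⊕1⊕0 = 1
p4 (pos 4,5,6,7,12,13,14,15): XOR of data positions = 0⊕1⊕1⊕1⊕1⊕1⊕0 = 1
p8 (pos 8,9,10,11,12,13,14,15): XOR of data positions = 0⊕0⊕0⊕1⊕1⊕1⊕0 = 1
Codeword: 010101110001110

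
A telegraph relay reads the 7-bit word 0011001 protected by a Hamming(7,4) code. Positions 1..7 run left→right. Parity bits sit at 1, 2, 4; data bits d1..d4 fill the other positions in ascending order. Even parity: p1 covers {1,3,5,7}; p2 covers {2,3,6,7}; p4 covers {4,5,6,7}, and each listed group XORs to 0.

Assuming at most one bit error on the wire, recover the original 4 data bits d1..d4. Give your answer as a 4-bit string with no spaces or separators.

1001

s1 (pos 1,3,5,7): 0⊕1⊕0⊕1 = 0
s2 (pos 2,3,6,7): 0⊕1⊕0⊕1 = 0
s4 (pos 4,5,6,7): 1⊕0⊕0⊕1 = 0
Syndrome s4…s1 = 000 → no error.
Read data bits from positions 3,5,6,7: 1001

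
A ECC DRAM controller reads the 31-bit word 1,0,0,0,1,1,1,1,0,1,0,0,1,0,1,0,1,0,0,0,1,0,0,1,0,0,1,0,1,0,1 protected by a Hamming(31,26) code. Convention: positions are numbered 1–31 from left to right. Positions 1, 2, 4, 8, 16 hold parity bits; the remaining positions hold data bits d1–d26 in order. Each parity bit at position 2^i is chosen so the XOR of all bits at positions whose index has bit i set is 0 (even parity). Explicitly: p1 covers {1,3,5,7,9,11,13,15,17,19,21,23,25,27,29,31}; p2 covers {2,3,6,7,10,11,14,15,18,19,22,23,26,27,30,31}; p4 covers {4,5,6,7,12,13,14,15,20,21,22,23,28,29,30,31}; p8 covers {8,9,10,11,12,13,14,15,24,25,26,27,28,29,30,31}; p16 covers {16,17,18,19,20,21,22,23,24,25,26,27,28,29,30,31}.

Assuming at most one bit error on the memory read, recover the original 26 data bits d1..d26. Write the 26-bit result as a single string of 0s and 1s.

s1 (pos 1,3,5,7,9,11,13,15,17,19,21,23,25,27,29,31): 1⊕0⊕1⊕1⊕0⊕0⊕1⊕1⊕1⊕0⊕1⊕0⊕0⊕1⊕1⊕1 = 0
s2 (pos 2,3,6,7,10,11,14,15,18,19,22,23,26,27,30,31): 0⊕0⊕1⊕1⊕1⊕0⊕0⊕1⊕0⊕0⊕0⊕0⊕0⊕1⊕0⊕1 = 0
s4 (pos 4,5,6,7,12,13,14,15,20,21,22,23,28,29,30,31): 0⊕1⊕1⊕1⊕0⊕1⊕0⊕1⊕0⊕1⊕0⊕0⊕0⊕1⊕0⊕1 = 0
s8 (pos 8,9,10,11,12,13,14,15,24,25,26,27,28,29,30,31): 1⊕0⊕1⊕0⊕0⊕1⊕0⊕1⊕1⊕0⊕0⊕1⊕0⊕1⊕0⊕1 = 0
s16 (pos 16,17,18,19,20,21,22,23,24,25,26,27,28,29,30,31): 0⊕1⊕0⊕0⊕0⊕1⊕0⊕0⊕1⊕0⊕0⊕1⊕0⊕1⊕0⊕1 = 0
Syndrome s16…s1 = 00000 → no error.
Read data bits from positions 3,5,6,7,9,10,11,12,13,14,15,17,18,19,20,21,22,23,24,25,26,27,28,29,30,31: 01110100101100010010010101

01110100101100010010010101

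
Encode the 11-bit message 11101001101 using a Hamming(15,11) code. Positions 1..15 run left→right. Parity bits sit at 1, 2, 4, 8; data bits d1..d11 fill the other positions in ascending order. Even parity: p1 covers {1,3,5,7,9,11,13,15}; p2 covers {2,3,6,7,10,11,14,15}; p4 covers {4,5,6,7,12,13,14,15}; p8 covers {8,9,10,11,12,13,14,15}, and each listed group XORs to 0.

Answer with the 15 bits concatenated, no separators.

111111001001101

Place data at non-parity positions: p1 p2 1 p4 1 1 0 p8 1 0 0 1 1 0 1
p1 (pos 1,3,5,7,9,11,13,15): XOR of data positions = 1⊕1⊕0⊕1⊕0⊕1⊕1 = 1
p2 (pos 2,3,6,7,10,11,14,15): XOR of data positions = 1⊕1⊕0⊕0⊕0⊕0⊕1 = 1
p4 (pos 4,5,6,7,12,13,14,15): XOR of data positions = 1⊕1⊕0⊕1⊕1⊕0⊕1 = 1
p8 (pos 8,9,10,11,12,13,14,15): XOR of data positions = 1⊕0⊕0⊕1⊕1⊕0⊕1 = 0
Codeword: 111111001001101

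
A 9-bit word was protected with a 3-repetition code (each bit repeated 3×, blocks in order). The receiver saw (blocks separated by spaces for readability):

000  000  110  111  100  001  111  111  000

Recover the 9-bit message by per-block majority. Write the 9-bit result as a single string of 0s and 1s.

001100110

Block 1 (000): 0 ones → 0
Block 2 (000): 0 ones → 0
Block 3 (110): 2 ones → 1
Block 4 (111): 3 ones → 1
Block 5 (100): 1 one → 0
Block 6 (001): 1 one → 0
Block 7 (111): 3 ones → 1
Block 8 (111): 3 ones → 1
Block 9 (000): 0 ones → 0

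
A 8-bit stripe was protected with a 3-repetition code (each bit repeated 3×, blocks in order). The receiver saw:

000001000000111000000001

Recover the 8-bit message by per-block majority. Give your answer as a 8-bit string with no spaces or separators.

Block 1 (000): 0 ones → 0
Block 2 (001): 1 one → 0
Block 3 (000): 0 ones → 0
Block 4 (000): 0 ones → 0
Block 5 (111): 3 ones → 1
Block 6 (000): 0 ones → 0
Block 7 (000): 0 ones → 0
Block 8 (001): 1 one → 0

00001000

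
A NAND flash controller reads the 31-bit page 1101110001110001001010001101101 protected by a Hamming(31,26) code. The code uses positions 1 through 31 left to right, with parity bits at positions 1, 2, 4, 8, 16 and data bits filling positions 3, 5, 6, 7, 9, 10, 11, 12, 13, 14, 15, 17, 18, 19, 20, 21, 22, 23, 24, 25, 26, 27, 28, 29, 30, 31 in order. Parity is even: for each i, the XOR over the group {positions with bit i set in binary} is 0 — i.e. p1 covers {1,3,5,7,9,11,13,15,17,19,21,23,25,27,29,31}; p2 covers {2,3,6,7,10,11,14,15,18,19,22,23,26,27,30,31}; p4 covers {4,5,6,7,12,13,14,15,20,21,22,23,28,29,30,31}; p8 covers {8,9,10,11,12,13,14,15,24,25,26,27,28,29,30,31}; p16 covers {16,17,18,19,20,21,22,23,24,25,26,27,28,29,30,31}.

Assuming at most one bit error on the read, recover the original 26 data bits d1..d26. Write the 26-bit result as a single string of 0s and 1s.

01100111000001010001101101

s1 (pos 1,3,5,7,9,11,13,15,17,19,21,23,25,27,29,31): 1⊕0⊕1⊕0⊕0⊕1⊕0⊕0⊕0⊕1⊕1⊕0⊕1⊕0⊕1⊕1 = 0
s2 (pos 2,3,6,7,10,11,14,15,18,19,22,23,26,27,30,31): 1⊕0⊕1⊕0⊕1⊕1⊕0⊕0⊕0⊕1⊕0⊕0⊕1⊕0⊕0⊕1 = 1
s4 (pos 4,5,6,7,12,13,14,15,20,21,22,23,28,29,30,31): 1⊕1⊕1⊕0⊕1⊕0⊕0⊕0⊕0⊕1⊕0⊕0⊕1⊕1⊕0⊕1 = 0
s8 (pos 8,9,10,11,12,13,14,15,24,25,26,27,28,29,30,31): 0⊕0⊕1⊕1⊕1⊕0⊕0⊕0⊕0⊕1⊕1⊕0⊕1⊕1⊕0⊕1 = 0
s16 (pos 16,17,18,19,20,21,22,23,24,25,26,27,28,29,30,31): 1⊕0⊕0⊕1⊕0⊕1⊕0⊕0⊕0⊕1⊕1⊕0⊕1⊕1⊕0⊕1 = 0
Syndrome s16…s1 = 00010 → error at position 2.
Flip position 2: 1101110001110001001010001101101 → 1001110001110001001010001101101
Read data bits from positions 3,5,6,7,9,10,11,12,13,14,15,17,18,19,20,21,22,23,24,25,26,27,28,29,30,31: 01100111000001010001101101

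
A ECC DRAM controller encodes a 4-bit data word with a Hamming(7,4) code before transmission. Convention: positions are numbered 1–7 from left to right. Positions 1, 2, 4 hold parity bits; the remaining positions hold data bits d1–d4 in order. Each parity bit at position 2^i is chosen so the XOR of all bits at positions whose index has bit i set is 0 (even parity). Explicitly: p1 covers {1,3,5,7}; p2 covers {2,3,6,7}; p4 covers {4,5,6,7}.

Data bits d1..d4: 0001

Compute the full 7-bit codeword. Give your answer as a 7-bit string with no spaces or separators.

1101001

Place data at non-parity positions: p1 p2 0 p4 0 0 1
p1 (pos 1,3,5,7): XOR of data positions = 0⊕0⊕1 = 1
p2 (pos 2,3,6,7): XOR of data positions = 0⊕0⊕1 = 1
p4 (pos 4,5,6,7): XOR of data positions = 0⊕0⊕1 = 1
Codeword: 1101001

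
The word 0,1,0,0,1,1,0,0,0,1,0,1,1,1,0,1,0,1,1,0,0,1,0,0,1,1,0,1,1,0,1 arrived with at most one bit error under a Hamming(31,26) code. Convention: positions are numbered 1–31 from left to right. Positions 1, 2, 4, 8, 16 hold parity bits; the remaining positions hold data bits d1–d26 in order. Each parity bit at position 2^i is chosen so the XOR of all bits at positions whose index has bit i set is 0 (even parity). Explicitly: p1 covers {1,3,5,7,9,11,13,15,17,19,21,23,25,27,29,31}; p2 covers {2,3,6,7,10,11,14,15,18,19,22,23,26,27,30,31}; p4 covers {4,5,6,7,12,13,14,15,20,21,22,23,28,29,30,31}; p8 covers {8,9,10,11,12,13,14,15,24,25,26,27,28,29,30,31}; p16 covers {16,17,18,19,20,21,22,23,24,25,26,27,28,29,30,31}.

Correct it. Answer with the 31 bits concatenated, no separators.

0100110001011101011001001101111

s1 (pos 1,3,5,7,9,11,13,15,17,19,21,23,25,27,29,31): 0⊕0⊕1⊕0⊕0⊕0⊕1⊕0⊕0⊕1⊕0⊕0⊕1⊕0⊕1⊕1 = 0
s2 (pos 2,3,6,7,10,11,14,15,18,19,22,23,26,27,30,31): 1⊕0⊕1⊕0⊕1⊕0⊕1⊕0⊕1⊕1⊕1⊕0⊕1⊕0⊕0⊕1 = 1
s4 (pos 4,5,6,7,12,13,14,15,20,21,22,23,28,29,30,31): 0⊕1⊕1⊕0⊕1⊕1⊕1⊕0⊕0⊕0⊕1⊕0⊕1⊕1⊕0⊕1 = 1
s8 (pos 8,9,10,11,12,13,14,15,24,25,26,27,28,29,30,31): 0⊕0⊕1⊕0⊕1⊕1⊕1⊕0⊕0⊕1⊕1⊕0⊕1⊕1⊕0⊕1 = 1
s16 (pos 16,17,18,19,20,21,22,23,24,25,26,27,28,29,30,31): 1⊕0⊕1⊕1⊕0⊕0⊕1⊕0⊕0⊕1⊕1⊕0⊕1⊕1⊕0⊕1 = 1
Syndrome s16…s1 = 11110 → error at position 30.
Flip position 30: 0100110001011101011001001101101 → 0100110001011101011001001101111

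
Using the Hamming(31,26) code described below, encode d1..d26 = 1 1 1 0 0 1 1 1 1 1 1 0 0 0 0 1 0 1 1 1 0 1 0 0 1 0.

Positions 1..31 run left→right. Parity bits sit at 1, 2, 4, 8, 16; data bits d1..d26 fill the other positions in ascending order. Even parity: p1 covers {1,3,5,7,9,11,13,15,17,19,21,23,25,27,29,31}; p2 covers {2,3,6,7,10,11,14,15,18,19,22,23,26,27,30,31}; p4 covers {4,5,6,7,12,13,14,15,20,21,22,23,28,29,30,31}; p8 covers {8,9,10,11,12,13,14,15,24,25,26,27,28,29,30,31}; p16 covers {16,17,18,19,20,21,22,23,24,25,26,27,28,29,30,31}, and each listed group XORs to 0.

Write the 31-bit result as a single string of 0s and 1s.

Place data at non-parity positions: p1 p2 1 p4 1 1 0 p8 0 1 1 1 1 1 1 p16 0 0 0 0 1 0 1 1 1 0 1 0 0 1 0
p1 (pos 1,3,5,7,9,11,13,15,17,19,21,23,25,27,29,31): XOR of data positions = 1⊕1⊕0⊕0⊕1⊕1⊕1⊕0⊕0⊕1⊕1⊕1⊕1⊕0⊕0 = 1
p2 (pos 2,3,6,7,10,11,14,15,18,19,22,23,26,27,30,31): XOR of data positions = 1⊕1⊕0⊕1⊕1⊕1⊕1⊕0⊕0⊕0⊕1⊕0⊕1⊕1⊕0 = 1
p4 (pos 4,5,6,7,12,13,14,15,20,21,22,23,28,29,30,31): XOR of data positions = 1⊕1⊕0⊕1⊕1⊕1⊕1⊕0⊕1⊕0⊕1⊕0⊕0⊕1⊕0 = 1
p8 (pos 8,9,10,11,12,13,14,15,24,25,26,27,28,29,30,31): XOR of data positions = 0⊕1⊕1⊕1⊕1⊕1⊕1⊕1⊕1⊕0⊕1⊕0⊕0⊕1⊕0 = 0
p16 (pos 16,17,18,19,20,21,22,23,24,25,26,27,28,29,30,31): XOR of data positions = 0⊕0⊕0⊕0⊕1⊕0⊕1⊕1⊕1⊕0⊕1⊕0⊕0⊕1⊕0 = 0
Codeword: 1111110001111110000010111010010

1111110001111110000010111010010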